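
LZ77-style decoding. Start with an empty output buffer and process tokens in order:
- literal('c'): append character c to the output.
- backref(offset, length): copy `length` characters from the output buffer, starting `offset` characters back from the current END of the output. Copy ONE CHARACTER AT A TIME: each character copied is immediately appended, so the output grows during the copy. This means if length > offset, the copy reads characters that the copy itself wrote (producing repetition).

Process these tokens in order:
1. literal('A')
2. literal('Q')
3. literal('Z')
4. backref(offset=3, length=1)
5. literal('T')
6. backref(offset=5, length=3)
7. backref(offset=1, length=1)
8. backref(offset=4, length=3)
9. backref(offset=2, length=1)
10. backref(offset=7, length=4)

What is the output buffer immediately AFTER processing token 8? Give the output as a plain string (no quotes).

Answer: AQZATAQZZAQZ

Derivation:
Token 1: literal('A'). Output: "A"
Token 2: literal('Q'). Output: "AQ"
Token 3: literal('Z'). Output: "AQZ"
Token 4: backref(off=3, len=1). Copied 'A' from pos 0. Output: "AQZA"
Token 5: literal('T'). Output: "AQZAT"
Token 6: backref(off=5, len=3). Copied 'AQZ' from pos 0. Output: "AQZATAQZ"
Token 7: backref(off=1, len=1). Copied 'Z' from pos 7. Output: "AQZATAQZZ"
Token 8: backref(off=4, len=3). Copied 'AQZ' from pos 5. Output: "AQZATAQZZAQZ"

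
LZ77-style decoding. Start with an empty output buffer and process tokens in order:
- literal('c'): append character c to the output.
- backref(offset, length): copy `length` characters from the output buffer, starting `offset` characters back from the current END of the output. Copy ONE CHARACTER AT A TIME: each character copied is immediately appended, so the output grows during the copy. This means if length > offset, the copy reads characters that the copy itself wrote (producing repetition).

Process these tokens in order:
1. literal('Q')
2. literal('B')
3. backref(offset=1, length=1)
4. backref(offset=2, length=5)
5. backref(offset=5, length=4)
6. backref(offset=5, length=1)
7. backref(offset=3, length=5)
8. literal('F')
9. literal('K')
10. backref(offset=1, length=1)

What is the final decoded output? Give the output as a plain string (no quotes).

Answer: QBBBBBBBBBBBBBBBBBFKK

Derivation:
Token 1: literal('Q'). Output: "Q"
Token 2: literal('B'). Output: "QB"
Token 3: backref(off=1, len=1). Copied 'B' from pos 1. Output: "QBB"
Token 4: backref(off=2, len=5) (overlapping!). Copied 'BBBBB' from pos 1. Output: "QBBBBBBB"
Token 5: backref(off=5, len=4). Copied 'BBBB' from pos 3. Output: "QBBBBBBBBBBB"
Token 6: backref(off=5, len=1). Copied 'B' from pos 7. Output: "QBBBBBBBBBBBB"
Token 7: backref(off=3, len=5) (overlapping!). Copied 'BBBBB' from pos 10. Output: "QBBBBBBBBBBBBBBBBB"
Token 8: literal('F'). Output: "QBBBBBBBBBBBBBBBBBF"
Token 9: literal('K'). Output: "QBBBBBBBBBBBBBBBBBFK"
Token 10: backref(off=1, len=1). Copied 'K' from pos 19. Output: "QBBBBBBBBBBBBBBBBBFKK"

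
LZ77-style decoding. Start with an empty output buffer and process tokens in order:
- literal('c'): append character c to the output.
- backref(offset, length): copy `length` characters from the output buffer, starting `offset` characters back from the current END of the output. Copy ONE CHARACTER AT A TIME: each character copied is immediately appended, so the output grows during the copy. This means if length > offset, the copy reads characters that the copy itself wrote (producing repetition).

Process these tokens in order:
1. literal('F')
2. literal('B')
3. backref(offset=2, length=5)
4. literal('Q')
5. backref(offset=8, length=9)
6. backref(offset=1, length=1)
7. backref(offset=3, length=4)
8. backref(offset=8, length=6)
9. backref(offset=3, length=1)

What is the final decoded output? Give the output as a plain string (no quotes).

Token 1: literal('F'). Output: "F"
Token 2: literal('B'). Output: "FB"
Token 3: backref(off=2, len=5) (overlapping!). Copied 'FBFBF' from pos 0. Output: "FBFBFBF"
Token 4: literal('Q'). Output: "FBFBFBFQ"
Token 5: backref(off=8, len=9) (overlapping!). Copied 'FBFBFBFQF' from pos 0. Output: "FBFBFBFQFBFBFBFQF"
Token 6: backref(off=1, len=1). Copied 'F' from pos 16. Output: "FBFBFBFQFBFBFBFQFF"
Token 7: backref(off=3, len=4) (overlapping!). Copied 'QFFQ' from pos 15. Output: "FBFBFBFQFBFBFBFQFFQFFQ"
Token 8: backref(off=8, len=6). Copied 'FQFFQF' from pos 14. Output: "FBFBFBFQFBFBFBFQFFQFFQFQFFQF"
Token 9: backref(off=3, len=1). Copied 'F' from pos 25. Output: "FBFBFBFQFBFBFBFQFFQFFQFQFFQFF"

Answer: FBFBFBFQFBFBFBFQFFQFFQFQFFQFF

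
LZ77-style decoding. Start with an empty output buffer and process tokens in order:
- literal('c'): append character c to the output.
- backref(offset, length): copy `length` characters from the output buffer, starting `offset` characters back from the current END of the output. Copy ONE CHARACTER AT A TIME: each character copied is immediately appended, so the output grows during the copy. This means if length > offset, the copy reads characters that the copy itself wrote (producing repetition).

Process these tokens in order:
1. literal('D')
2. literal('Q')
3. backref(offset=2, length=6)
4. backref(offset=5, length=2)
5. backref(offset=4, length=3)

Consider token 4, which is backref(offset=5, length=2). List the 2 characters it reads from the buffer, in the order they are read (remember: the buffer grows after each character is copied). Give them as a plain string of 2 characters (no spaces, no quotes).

Answer: QD

Derivation:
Token 1: literal('D'). Output: "D"
Token 2: literal('Q'). Output: "DQ"
Token 3: backref(off=2, len=6) (overlapping!). Copied 'DQDQDQ' from pos 0. Output: "DQDQDQDQ"
Token 4: backref(off=5, len=2). Buffer before: "DQDQDQDQ" (len 8)
  byte 1: read out[3]='Q', append. Buffer now: "DQDQDQDQQ"
  byte 2: read out[4]='D', append. Buffer now: "DQDQDQDQQD"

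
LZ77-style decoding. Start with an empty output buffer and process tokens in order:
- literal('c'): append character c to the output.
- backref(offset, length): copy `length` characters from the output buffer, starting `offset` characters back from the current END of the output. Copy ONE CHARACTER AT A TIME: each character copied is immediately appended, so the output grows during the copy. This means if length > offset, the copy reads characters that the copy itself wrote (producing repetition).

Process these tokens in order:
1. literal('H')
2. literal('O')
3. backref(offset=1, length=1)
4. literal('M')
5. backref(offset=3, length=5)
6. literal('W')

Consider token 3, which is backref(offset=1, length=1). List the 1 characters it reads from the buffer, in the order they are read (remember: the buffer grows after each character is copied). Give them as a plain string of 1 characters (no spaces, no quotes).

Token 1: literal('H'). Output: "H"
Token 2: literal('O'). Output: "HO"
Token 3: backref(off=1, len=1). Buffer before: "HO" (len 2)
  byte 1: read out[1]='O', append. Buffer now: "HOO"

Answer: O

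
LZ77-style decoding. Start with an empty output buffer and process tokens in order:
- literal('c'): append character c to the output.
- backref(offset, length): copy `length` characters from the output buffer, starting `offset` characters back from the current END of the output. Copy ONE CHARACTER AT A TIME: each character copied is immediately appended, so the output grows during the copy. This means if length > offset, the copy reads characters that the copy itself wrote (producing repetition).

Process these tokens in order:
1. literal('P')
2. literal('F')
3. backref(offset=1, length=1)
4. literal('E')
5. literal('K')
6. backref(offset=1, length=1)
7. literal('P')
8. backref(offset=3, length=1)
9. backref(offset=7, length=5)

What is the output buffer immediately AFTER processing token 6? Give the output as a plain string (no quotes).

Token 1: literal('P'). Output: "P"
Token 2: literal('F'). Output: "PF"
Token 3: backref(off=1, len=1). Copied 'F' from pos 1. Output: "PFF"
Token 4: literal('E'). Output: "PFFE"
Token 5: literal('K'). Output: "PFFEK"
Token 6: backref(off=1, len=1). Copied 'K' from pos 4. Output: "PFFEKK"

Answer: PFFEKK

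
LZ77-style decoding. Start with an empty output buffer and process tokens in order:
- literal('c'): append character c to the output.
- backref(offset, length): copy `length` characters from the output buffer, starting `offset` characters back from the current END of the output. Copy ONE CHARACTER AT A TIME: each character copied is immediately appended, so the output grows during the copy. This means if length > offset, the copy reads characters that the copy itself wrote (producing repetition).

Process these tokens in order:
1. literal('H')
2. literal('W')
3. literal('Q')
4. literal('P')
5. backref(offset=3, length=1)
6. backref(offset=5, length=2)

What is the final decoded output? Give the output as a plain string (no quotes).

Answer: HWQPWHW

Derivation:
Token 1: literal('H'). Output: "H"
Token 2: literal('W'). Output: "HW"
Token 3: literal('Q'). Output: "HWQ"
Token 4: literal('P'). Output: "HWQP"
Token 5: backref(off=3, len=1). Copied 'W' from pos 1. Output: "HWQPW"
Token 6: backref(off=5, len=2). Copied 'HW' from pos 0. Output: "HWQPWHW"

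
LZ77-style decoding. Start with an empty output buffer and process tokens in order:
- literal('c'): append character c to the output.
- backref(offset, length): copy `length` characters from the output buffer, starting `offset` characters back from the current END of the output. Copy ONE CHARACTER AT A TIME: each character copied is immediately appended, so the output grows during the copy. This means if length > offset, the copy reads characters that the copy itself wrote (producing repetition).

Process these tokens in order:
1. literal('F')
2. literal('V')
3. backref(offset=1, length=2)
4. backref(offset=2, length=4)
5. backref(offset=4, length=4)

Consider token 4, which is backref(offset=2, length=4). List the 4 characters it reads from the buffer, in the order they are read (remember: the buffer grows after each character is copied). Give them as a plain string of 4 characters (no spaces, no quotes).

Answer: VVVV

Derivation:
Token 1: literal('F'). Output: "F"
Token 2: literal('V'). Output: "FV"
Token 3: backref(off=1, len=2) (overlapping!). Copied 'VV' from pos 1. Output: "FVVV"
Token 4: backref(off=2, len=4). Buffer before: "FVVV" (len 4)
  byte 1: read out[2]='V', append. Buffer now: "FVVVV"
  byte 2: read out[3]='V', append. Buffer now: "FVVVVV"
  byte 3: read out[4]='V', append. Buffer now: "FVVVVVV"
  byte 4: read out[5]='V', append. Buffer now: "FVVVVVVV"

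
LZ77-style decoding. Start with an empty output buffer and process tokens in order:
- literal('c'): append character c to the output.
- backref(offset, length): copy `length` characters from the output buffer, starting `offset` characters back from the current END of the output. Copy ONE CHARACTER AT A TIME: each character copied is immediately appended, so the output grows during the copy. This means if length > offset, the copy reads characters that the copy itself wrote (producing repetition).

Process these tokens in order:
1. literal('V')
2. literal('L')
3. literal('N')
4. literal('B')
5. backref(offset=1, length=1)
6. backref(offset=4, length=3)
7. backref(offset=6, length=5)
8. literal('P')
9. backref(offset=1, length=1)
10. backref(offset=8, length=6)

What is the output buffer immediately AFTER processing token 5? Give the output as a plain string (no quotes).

Answer: VLNBB

Derivation:
Token 1: literal('V'). Output: "V"
Token 2: literal('L'). Output: "VL"
Token 3: literal('N'). Output: "VLN"
Token 4: literal('B'). Output: "VLNB"
Token 5: backref(off=1, len=1). Copied 'B' from pos 3. Output: "VLNBB"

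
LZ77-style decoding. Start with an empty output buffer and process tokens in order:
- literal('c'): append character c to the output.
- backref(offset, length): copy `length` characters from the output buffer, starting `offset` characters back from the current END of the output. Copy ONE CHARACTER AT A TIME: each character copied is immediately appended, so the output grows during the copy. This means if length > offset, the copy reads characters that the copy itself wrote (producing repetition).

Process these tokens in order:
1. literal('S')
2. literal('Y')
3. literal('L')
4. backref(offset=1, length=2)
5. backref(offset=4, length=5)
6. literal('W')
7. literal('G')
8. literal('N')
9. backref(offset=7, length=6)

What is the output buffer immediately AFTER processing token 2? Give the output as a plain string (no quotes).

Token 1: literal('S'). Output: "S"
Token 2: literal('Y'). Output: "SY"

Answer: SY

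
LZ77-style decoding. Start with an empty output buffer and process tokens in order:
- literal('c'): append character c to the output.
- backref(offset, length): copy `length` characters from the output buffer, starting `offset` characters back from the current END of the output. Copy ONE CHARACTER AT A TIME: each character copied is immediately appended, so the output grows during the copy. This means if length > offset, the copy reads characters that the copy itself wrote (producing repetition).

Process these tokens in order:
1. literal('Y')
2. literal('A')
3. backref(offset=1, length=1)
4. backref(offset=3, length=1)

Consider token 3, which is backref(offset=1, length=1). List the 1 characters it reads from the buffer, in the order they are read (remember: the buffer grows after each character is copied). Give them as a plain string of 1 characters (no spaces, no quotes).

Token 1: literal('Y'). Output: "Y"
Token 2: literal('A'). Output: "YA"
Token 3: backref(off=1, len=1). Buffer before: "YA" (len 2)
  byte 1: read out[1]='A', append. Buffer now: "YAA"

Answer: A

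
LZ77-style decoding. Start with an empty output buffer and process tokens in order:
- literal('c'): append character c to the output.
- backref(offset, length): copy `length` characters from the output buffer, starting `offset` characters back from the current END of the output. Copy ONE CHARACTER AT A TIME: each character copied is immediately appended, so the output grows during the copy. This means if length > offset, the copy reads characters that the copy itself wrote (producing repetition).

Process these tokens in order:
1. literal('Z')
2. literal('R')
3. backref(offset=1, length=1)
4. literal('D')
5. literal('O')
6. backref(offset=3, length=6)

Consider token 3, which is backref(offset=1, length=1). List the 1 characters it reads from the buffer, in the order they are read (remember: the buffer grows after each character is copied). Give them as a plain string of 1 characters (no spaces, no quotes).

Answer: R

Derivation:
Token 1: literal('Z'). Output: "Z"
Token 2: literal('R'). Output: "ZR"
Token 3: backref(off=1, len=1). Buffer before: "ZR" (len 2)
  byte 1: read out[1]='R', append. Buffer now: "ZRR"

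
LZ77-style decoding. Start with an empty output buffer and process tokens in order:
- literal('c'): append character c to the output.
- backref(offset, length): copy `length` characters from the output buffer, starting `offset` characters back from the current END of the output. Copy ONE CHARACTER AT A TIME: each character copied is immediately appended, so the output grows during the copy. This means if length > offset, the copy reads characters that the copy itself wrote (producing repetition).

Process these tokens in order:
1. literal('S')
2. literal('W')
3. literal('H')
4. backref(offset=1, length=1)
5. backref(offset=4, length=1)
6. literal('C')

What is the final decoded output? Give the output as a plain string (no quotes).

Answer: SWHHSC

Derivation:
Token 1: literal('S'). Output: "S"
Token 2: literal('W'). Output: "SW"
Token 3: literal('H'). Output: "SWH"
Token 4: backref(off=1, len=1). Copied 'H' from pos 2. Output: "SWHH"
Token 5: backref(off=4, len=1). Copied 'S' from pos 0. Output: "SWHHS"
Token 6: literal('C'). Output: "SWHHSC"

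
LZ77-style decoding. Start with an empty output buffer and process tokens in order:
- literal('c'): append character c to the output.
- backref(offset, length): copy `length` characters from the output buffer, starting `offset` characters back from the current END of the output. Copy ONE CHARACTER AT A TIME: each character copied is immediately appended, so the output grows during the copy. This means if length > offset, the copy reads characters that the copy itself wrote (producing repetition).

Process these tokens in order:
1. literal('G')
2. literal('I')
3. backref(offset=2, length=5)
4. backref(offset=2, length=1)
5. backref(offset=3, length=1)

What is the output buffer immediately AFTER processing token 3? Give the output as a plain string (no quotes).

Answer: GIGIGIG

Derivation:
Token 1: literal('G'). Output: "G"
Token 2: literal('I'). Output: "GI"
Token 3: backref(off=2, len=5) (overlapping!). Copied 'GIGIG' from pos 0. Output: "GIGIGIG"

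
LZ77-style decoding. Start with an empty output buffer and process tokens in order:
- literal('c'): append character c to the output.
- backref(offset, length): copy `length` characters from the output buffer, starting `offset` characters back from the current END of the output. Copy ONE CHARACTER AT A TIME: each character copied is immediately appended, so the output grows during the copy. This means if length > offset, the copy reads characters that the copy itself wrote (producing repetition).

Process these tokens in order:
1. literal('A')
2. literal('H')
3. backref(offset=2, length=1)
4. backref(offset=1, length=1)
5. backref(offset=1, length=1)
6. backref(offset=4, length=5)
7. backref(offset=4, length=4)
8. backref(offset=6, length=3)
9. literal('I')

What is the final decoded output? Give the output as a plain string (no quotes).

Token 1: literal('A'). Output: "A"
Token 2: literal('H'). Output: "AH"
Token 3: backref(off=2, len=1). Copied 'A' from pos 0. Output: "AHA"
Token 4: backref(off=1, len=1). Copied 'A' from pos 2. Output: "AHAA"
Token 5: backref(off=1, len=1). Copied 'A' from pos 3. Output: "AHAAA"
Token 6: backref(off=4, len=5) (overlapping!). Copied 'HAAAH' from pos 1. Output: "AHAAAHAAAH"
Token 7: backref(off=4, len=4). Copied 'AAAH' from pos 6. Output: "AHAAAHAAAHAAAH"
Token 8: backref(off=6, len=3). Copied 'AHA' from pos 8. Output: "AHAAAHAAAHAAAHAHA"
Token 9: literal('I'). Output: "AHAAAHAAAHAAAHAHAI"

Answer: AHAAAHAAAHAAAHAHAI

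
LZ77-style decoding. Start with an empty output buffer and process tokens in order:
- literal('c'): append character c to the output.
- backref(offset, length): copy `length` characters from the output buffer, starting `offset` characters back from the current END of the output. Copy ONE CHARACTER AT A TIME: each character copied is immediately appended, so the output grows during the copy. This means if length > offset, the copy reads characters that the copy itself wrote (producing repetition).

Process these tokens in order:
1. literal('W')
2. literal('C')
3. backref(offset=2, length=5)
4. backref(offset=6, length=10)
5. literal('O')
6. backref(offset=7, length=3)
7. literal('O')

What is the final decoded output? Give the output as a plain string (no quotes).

Token 1: literal('W'). Output: "W"
Token 2: literal('C'). Output: "WC"
Token 3: backref(off=2, len=5) (overlapping!). Copied 'WCWCW' from pos 0. Output: "WCWCWCW"
Token 4: backref(off=6, len=10) (overlapping!). Copied 'CWCWCWCWCW' from pos 1. Output: "WCWCWCWCWCWCWCWCW"
Token 5: literal('O'). Output: "WCWCWCWCWCWCWCWCWO"
Token 6: backref(off=7, len=3). Copied 'CWC' from pos 11. Output: "WCWCWCWCWCWCWCWCWOCWC"
Token 7: literal('O'). Output: "WCWCWCWCWCWCWCWCWOCWCO"

Answer: WCWCWCWCWCWCWCWCWOCWCO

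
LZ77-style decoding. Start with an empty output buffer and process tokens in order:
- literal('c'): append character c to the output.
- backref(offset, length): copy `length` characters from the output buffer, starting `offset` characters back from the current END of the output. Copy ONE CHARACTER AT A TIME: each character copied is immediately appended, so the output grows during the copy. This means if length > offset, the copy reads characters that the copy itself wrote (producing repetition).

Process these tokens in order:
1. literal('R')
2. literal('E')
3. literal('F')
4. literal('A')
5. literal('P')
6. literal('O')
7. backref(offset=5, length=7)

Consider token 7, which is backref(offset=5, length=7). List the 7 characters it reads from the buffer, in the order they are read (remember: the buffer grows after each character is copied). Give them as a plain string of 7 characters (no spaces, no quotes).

Answer: EFAPOEF

Derivation:
Token 1: literal('R'). Output: "R"
Token 2: literal('E'). Output: "RE"
Token 3: literal('F'). Output: "REF"
Token 4: literal('A'). Output: "REFA"
Token 5: literal('P'). Output: "REFAP"
Token 6: literal('O'). Output: "REFAPO"
Token 7: backref(off=5, len=7). Buffer before: "REFAPO" (len 6)
  byte 1: read out[1]='E', append. Buffer now: "REFAPOE"
  byte 2: read out[2]='F', append. Buffer now: "REFAPOEF"
  byte 3: read out[3]='A', append. Buffer now: "REFAPOEFA"
  byte 4: read out[4]='P', append. Buffer now: "REFAPOEFAP"
  byte 5: read out[5]='O', append. Buffer now: "REFAPOEFAPO"
  byte 6: read out[6]='E', append. Buffer now: "REFAPOEFAPOE"
  byte 7: read out[7]='F', append. Buffer now: "REFAPOEFAPOEF"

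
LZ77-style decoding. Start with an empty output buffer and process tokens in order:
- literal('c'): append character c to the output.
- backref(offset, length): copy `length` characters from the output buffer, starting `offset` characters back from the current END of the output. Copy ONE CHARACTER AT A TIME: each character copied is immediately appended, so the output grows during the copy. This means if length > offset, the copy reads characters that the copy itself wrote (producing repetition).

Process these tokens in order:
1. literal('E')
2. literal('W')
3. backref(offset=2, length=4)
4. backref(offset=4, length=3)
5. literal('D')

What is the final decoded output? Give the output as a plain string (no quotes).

Token 1: literal('E'). Output: "E"
Token 2: literal('W'). Output: "EW"
Token 3: backref(off=2, len=4) (overlapping!). Copied 'EWEW' from pos 0. Output: "EWEWEW"
Token 4: backref(off=4, len=3). Copied 'EWE' from pos 2. Output: "EWEWEWEWE"
Token 5: literal('D'). Output: "EWEWEWEWED"

Answer: EWEWEWEWED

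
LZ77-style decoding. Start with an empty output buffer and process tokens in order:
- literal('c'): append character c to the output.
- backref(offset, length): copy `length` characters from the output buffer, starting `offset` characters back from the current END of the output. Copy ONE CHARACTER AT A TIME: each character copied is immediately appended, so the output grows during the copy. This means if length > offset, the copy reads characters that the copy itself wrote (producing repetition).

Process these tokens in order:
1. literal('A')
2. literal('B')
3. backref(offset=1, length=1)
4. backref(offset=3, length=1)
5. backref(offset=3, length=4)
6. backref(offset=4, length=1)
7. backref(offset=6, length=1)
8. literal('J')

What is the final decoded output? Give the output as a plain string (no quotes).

Token 1: literal('A'). Output: "A"
Token 2: literal('B'). Output: "AB"
Token 3: backref(off=1, len=1). Copied 'B' from pos 1. Output: "ABB"
Token 4: backref(off=3, len=1). Copied 'A' from pos 0. Output: "ABBA"
Token 5: backref(off=3, len=4) (overlapping!). Copied 'BBAB' from pos 1. Output: "ABBABBAB"
Token 6: backref(off=4, len=1). Copied 'B' from pos 4. Output: "ABBABBABB"
Token 7: backref(off=6, len=1). Copied 'A' from pos 3. Output: "ABBABBABBA"
Token 8: literal('J'). Output: "ABBABBABBAJ"

Answer: ABBABBABBAJ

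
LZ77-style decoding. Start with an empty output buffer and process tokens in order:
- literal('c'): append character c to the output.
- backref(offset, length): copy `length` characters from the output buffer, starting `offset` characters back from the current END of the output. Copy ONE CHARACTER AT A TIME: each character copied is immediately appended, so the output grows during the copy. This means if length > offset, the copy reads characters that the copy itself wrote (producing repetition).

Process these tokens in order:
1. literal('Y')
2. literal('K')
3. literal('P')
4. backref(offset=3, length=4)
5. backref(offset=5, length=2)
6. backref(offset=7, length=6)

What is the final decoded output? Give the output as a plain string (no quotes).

Answer: YKPYKPYPYPYKPYP

Derivation:
Token 1: literal('Y'). Output: "Y"
Token 2: literal('K'). Output: "YK"
Token 3: literal('P'). Output: "YKP"
Token 4: backref(off=3, len=4) (overlapping!). Copied 'YKPY' from pos 0. Output: "YKPYKPY"
Token 5: backref(off=5, len=2). Copied 'PY' from pos 2. Output: "YKPYKPYPY"
Token 6: backref(off=7, len=6). Copied 'PYKPYP' from pos 2. Output: "YKPYKPYPYPYKPYP"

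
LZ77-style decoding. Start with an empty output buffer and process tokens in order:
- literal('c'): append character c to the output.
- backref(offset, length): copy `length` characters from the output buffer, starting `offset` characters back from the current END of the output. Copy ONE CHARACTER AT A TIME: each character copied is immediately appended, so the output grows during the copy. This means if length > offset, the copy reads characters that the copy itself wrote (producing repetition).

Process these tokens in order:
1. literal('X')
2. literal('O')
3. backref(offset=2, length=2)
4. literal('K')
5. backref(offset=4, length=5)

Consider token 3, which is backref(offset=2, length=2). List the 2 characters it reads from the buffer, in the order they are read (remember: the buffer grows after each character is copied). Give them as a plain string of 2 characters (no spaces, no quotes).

Token 1: literal('X'). Output: "X"
Token 2: literal('O'). Output: "XO"
Token 3: backref(off=2, len=2). Buffer before: "XO" (len 2)
  byte 1: read out[0]='X', append. Buffer now: "XOX"
  byte 2: read out[1]='O', append. Buffer now: "XOXO"

Answer: XO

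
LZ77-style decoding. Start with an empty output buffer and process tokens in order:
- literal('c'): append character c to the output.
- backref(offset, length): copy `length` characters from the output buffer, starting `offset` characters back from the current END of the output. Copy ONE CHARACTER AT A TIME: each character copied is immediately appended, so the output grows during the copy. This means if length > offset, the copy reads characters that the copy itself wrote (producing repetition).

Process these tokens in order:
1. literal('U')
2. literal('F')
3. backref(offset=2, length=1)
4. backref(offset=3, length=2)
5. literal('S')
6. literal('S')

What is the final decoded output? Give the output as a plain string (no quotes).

Answer: UFUUFSS

Derivation:
Token 1: literal('U'). Output: "U"
Token 2: literal('F'). Output: "UF"
Token 3: backref(off=2, len=1). Copied 'U' from pos 0. Output: "UFU"
Token 4: backref(off=3, len=2). Copied 'UF' from pos 0. Output: "UFUUF"
Token 5: literal('S'). Output: "UFUUFS"
Token 6: literal('S'). Output: "UFUUFSS"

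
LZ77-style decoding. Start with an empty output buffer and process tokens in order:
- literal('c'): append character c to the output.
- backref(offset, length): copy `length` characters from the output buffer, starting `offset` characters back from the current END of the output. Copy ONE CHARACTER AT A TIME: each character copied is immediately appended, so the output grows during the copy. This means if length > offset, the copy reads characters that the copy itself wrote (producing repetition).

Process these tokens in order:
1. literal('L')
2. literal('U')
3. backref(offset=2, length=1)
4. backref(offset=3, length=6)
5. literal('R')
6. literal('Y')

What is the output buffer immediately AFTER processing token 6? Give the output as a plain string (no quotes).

Answer: LULLULLULRY

Derivation:
Token 1: literal('L'). Output: "L"
Token 2: literal('U'). Output: "LU"
Token 3: backref(off=2, len=1). Copied 'L' from pos 0. Output: "LUL"
Token 4: backref(off=3, len=6) (overlapping!). Copied 'LULLUL' from pos 0. Output: "LULLULLUL"
Token 5: literal('R'). Output: "LULLULLULR"
Token 6: literal('Y'). Output: "LULLULLULRY"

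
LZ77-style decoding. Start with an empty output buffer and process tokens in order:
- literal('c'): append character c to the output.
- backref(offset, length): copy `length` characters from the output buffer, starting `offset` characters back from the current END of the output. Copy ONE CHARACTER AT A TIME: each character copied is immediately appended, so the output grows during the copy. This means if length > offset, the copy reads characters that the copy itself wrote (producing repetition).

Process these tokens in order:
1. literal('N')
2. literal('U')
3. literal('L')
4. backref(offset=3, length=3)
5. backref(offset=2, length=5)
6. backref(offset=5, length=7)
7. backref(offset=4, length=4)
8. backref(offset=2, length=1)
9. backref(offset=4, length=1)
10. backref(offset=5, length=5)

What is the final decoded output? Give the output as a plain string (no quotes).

Answer: NULNULULULUULULUULLUULUUUULUU

Derivation:
Token 1: literal('N'). Output: "N"
Token 2: literal('U'). Output: "NU"
Token 3: literal('L'). Output: "NUL"
Token 4: backref(off=3, len=3). Copied 'NUL' from pos 0. Output: "NULNUL"
Token 5: backref(off=2, len=5) (overlapping!). Copied 'ULULU' from pos 4. Output: "NULNULULULU"
Token 6: backref(off=5, len=7) (overlapping!). Copied 'ULULUUL' from pos 6. Output: "NULNULULULUULULUUL"
Token 7: backref(off=4, len=4). Copied 'LUUL' from pos 14. Output: "NULNULULULUULULUULLUUL"
Token 8: backref(off=2, len=1). Copied 'U' from pos 20. Output: "NULNULULULUULULUULLUULU"
Token 9: backref(off=4, len=1). Copied 'U' from pos 19. Output: "NULNULULULUULULUULLUULUU"
Token 10: backref(off=5, len=5). Copied 'UULUU' from pos 19. Output: "NULNULULULUULULUULLUULUUUULUU"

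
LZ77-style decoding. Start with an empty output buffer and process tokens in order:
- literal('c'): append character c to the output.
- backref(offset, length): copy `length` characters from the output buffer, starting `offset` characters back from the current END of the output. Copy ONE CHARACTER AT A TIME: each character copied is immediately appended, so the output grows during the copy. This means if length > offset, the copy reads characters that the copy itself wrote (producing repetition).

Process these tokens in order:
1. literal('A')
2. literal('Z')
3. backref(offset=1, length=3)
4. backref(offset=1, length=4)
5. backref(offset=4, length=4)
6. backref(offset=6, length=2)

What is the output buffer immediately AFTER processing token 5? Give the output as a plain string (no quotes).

Token 1: literal('A'). Output: "A"
Token 2: literal('Z'). Output: "AZ"
Token 3: backref(off=1, len=3) (overlapping!). Copied 'ZZZ' from pos 1. Output: "AZZZZ"
Token 4: backref(off=1, len=4) (overlapping!). Copied 'ZZZZ' from pos 4. Output: "AZZZZZZZZ"
Token 5: backref(off=4, len=4). Copied 'ZZZZ' from pos 5. Output: "AZZZZZZZZZZZZ"

Answer: AZZZZZZZZZZZZ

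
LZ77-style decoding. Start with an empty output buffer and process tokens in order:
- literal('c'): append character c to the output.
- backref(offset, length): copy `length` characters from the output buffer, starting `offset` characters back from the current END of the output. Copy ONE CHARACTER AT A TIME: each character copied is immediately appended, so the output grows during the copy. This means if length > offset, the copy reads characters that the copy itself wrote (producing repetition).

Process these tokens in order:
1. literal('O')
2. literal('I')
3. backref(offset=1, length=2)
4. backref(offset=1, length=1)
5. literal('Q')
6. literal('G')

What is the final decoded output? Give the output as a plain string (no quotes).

Token 1: literal('O'). Output: "O"
Token 2: literal('I'). Output: "OI"
Token 3: backref(off=1, len=2) (overlapping!). Copied 'II' from pos 1. Output: "OIII"
Token 4: backref(off=1, len=1). Copied 'I' from pos 3. Output: "OIIII"
Token 5: literal('Q'). Output: "OIIIIQ"
Token 6: literal('G'). Output: "OIIIIQG"

Answer: OIIIIQG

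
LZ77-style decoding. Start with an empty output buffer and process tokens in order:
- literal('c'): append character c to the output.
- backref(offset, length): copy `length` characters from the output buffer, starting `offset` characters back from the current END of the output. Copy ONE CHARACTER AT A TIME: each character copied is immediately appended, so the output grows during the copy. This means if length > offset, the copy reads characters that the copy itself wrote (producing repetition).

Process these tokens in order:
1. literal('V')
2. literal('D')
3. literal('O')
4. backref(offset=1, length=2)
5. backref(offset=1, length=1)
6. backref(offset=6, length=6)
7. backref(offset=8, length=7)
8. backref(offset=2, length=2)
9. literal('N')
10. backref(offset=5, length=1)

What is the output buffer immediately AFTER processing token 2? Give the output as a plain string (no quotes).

Token 1: literal('V'). Output: "V"
Token 2: literal('D'). Output: "VD"

Answer: VD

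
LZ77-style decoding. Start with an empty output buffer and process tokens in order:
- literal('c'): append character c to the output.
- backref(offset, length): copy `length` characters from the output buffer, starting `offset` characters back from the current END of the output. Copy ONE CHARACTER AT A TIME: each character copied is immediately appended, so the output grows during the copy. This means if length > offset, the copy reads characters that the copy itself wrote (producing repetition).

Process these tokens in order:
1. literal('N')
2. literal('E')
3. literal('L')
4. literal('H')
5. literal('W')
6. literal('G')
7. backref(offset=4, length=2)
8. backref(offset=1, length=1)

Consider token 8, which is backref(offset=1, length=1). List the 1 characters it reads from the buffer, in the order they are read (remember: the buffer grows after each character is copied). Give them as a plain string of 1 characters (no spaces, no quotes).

Token 1: literal('N'). Output: "N"
Token 2: literal('E'). Output: "NE"
Token 3: literal('L'). Output: "NEL"
Token 4: literal('H'). Output: "NELH"
Token 5: literal('W'). Output: "NELHW"
Token 6: literal('G'). Output: "NELHWG"
Token 7: backref(off=4, len=2). Copied 'LH' from pos 2. Output: "NELHWGLH"
Token 8: backref(off=1, len=1). Buffer before: "NELHWGLH" (len 8)
  byte 1: read out[7]='H', append. Buffer now: "NELHWGLHH"

Answer: H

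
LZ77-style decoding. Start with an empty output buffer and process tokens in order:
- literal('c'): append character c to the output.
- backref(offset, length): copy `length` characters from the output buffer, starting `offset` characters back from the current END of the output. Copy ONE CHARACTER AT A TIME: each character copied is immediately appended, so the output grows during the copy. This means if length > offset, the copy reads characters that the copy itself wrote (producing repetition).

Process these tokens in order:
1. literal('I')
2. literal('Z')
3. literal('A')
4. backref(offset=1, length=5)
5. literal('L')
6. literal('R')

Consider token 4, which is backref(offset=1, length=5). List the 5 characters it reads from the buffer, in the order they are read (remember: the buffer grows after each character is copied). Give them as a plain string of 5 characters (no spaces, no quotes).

Answer: AAAAA

Derivation:
Token 1: literal('I'). Output: "I"
Token 2: literal('Z'). Output: "IZ"
Token 3: literal('A'). Output: "IZA"
Token 4: backref(off=1, len=5). Buffer before: "IZA" (len 3)
  byte 1: read out[2]='A', append. Buffer now: "IZAA"
  byte 2: read out[3]='A', append. Buffer now: "IZAAA"
  byte 3: read out[4]='A', append. Buffer now: "IZAAAA"
  byte 4: read out[5]='A', append. Buffer now: "IZAAAAA"
  byte 5: read out[6]='A', append. Buffer now: "IZAAAAAA"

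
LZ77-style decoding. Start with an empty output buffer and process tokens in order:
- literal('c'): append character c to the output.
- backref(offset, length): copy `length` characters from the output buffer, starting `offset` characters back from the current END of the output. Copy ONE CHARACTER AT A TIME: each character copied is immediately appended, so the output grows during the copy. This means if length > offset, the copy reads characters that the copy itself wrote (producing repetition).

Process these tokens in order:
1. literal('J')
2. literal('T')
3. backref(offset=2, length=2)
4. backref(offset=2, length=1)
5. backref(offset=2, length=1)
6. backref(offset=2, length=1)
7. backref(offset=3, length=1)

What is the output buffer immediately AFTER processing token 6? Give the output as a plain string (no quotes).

Token 1: literal('J'). Output: "J"
Token 2: literal('T'). Output: "JT"
Token 3: backref(off=2, len=2). Copied 'JT' from pos 0. Output: "JTJT"
Token 4: backref(off=2, len=1). Copied 'J' from pos 2. Output: "JTJTJ"
Token 5: backref(off=2, len=1). Copied 'T' from pos 3. Output: "JTJTJT"
Token 6: backref(off=2, len=1). Copied 'J' from pos 4. Output: "JTJTJTJ"

Answer: JTJTJTJ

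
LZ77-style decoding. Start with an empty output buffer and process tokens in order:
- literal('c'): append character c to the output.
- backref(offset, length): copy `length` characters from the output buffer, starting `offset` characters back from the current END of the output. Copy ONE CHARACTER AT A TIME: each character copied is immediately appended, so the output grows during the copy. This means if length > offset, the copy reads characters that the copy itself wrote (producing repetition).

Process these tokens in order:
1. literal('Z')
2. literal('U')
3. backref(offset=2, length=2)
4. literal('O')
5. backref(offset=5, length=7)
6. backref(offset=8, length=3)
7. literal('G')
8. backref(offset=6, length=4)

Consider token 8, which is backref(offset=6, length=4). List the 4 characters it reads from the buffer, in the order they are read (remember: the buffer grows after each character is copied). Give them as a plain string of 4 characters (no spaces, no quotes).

Answer: ZUOZ

Derivation:
Token 1: literal('Z'). Output: "Z"
Token 2: literal('U'). Output: "ZU"
Token 3: backref(off=2, len=2). Copied 'ZU' from pos 0. Output: "ZUZU"
Token 4: literal('O'). Output: "ZUZUO"
Token 5: backref(off=5, len=7) (overlapping!). Copied 'ZUZUOZU' from pos 0. Output: "ZUZUOZUZUOZU"
Token 6: backref(off=8, len=3). Copied 'OZU' from pos 4. Output: "ZUZUOZUZUOZUOZU"
Token 7: literal('G'). Output: "ZUZUOZUZUOZUOZUG"
Token 8: backref(off=6, len=4). Buffer before: "ZUZUOZUZUOZUOZUG" (len 16)
  byte 1: read out[10]='Z', append. Buffer now: "ZUZUOZUZUOZUOZUGZ"
  byte 2: read out[11]='U', append. Buffer now: "ZUZUOZUZUOZUOZUGZU"
  byte 3: read out[12]='O', append. Buffer now: "ZUZUOZUZUOZUOZUGZUO"
  byte 4: read out[13]='Z', append. Buffer now: "ZUZUOZUZUOZUOZUGZUOZ"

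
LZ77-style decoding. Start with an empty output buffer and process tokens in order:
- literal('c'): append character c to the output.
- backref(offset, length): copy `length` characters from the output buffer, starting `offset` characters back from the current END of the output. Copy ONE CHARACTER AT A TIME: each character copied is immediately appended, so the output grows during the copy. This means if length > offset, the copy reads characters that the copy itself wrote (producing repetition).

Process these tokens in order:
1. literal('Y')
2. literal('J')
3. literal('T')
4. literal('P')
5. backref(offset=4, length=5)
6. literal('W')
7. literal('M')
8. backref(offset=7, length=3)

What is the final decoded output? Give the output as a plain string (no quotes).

Answer: YJTPYJTPYWMYJT

Derivation:
Token 1: literal('Y'). Output: "Y"
Token 2: literal('J'). Output: "YJ"
Token 3: literal('T'). Output: "YJT"
Token 4: literal('P'). Output: "YJTP"
Token 5: backref(off=4, len=5) (overlapping!). Copied 'YJTPY' from pos 0. Output: "YJTPYJTPY"
Token 6: literal('W'). Output: "YJTPYJTPYW"
Token 7: literal('M'). Output: "YJTPYJTPYWM"
Token 8: backref(off=7, len=3). Copied 'YJT' from pos 4. Output: "YJTPYJTPYWMYJT"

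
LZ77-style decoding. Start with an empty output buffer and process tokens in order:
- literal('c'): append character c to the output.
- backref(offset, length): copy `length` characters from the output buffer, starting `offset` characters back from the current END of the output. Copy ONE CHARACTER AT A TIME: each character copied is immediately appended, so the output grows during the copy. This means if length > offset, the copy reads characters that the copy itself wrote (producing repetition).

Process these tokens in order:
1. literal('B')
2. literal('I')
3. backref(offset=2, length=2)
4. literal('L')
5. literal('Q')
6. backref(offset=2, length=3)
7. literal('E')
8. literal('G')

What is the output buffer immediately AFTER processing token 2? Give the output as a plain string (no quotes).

Answer: BI

Derivation:
Token 1: literal('B'). Output: "B"
Token 2: literal('I'). Output: "BI"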